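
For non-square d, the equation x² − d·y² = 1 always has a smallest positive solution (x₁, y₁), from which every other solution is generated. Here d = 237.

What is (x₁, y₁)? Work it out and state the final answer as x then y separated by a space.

228151 14820

√237 = [15; 2,1,1,7,10,7,1,1,2,30, …], period ℓ=10 (even) → k=9
a_0=15:  p_0=15·1+0=15,  q_0=15·0+1=1
…
a_6=7:  p_6=7·5927+585=42074,  q_6=7·385+38=2733
…
a_8=1:  p_8=1·48001+42074=90075,  q_8=1·3118+2733=5851
a_9=2:  p_9=2·90075+48001=228151,  q_9=2·5851+3118=14820
fundamental: x₁=228151, y₁=14820  (since 52052878801 − 237·219632400 = 1)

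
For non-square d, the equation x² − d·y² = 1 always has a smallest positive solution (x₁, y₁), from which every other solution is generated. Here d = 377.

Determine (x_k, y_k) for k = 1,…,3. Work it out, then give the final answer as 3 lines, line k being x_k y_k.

√377 → a₀=19, period (2,2,2,38); ℓ=4 even so k=3
step 0: (19, 1)  from 19·(1,0) + (0,1)
…
step 2: (97, 5)  from 2·(39,2) + (19,1)
step 3: (233, 12)  from 2·(97,5) + (39,2)
fundamental: x₁=233, y₁=12  (since 54289 − 377·144 = 1)
(x_2, y_2) = (233·233 + 377·12·12, 233·12 + 12·233) = (108577, 5592)
(x_3, y_3) = (233·108577 + 377·12·5592, 233·5592 + 12·108577) = (50596649, 2605860)

233 12
108577 5592
50596649 2605860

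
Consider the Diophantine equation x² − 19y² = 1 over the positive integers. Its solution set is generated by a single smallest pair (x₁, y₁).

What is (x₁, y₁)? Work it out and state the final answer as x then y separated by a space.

170 39

√19 → a₀=4, period (2,1,3,1,2,8); ℓ=6 even so k=5
k=0  a_k=4  p_k/q_k = 4/1
k=1  a_k=2  p_k/q_k = 9/2
k=2  a_k=1  p_k/q_k = 13/3
…
k=4  a_k=1  p_k/q_k = 61/14
k=5  a_k=2  p_k/q_k = 170/39
fundamental: x₁=170, y₁=39  (since 28900 − 19·1521 = 1)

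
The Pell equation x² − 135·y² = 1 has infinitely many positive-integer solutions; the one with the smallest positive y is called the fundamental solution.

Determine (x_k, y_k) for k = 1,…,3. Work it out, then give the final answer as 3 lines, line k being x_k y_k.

244 21
119071 10248
58106404 5001003

√135 = [11; 1,1,1,1,1,1,1,22, …], period ℓ=8 (even) → k=7
k=0  a_k=11  p_k/q_k = 11/1
k=1  a_k=1  p_k/q_k = 12/1
…
k=6  a_k=1  p_k/q_k = 151/13
k=7  a_k=1  p_k/q_k = 244/21
fundamental: x₁=244, y₁=21  (since 59536 − 135·441 = 1)
(244+21√135)^2 = 119071 + 10248√135
(244+21√135)^3 = 58106404 + 5001003√135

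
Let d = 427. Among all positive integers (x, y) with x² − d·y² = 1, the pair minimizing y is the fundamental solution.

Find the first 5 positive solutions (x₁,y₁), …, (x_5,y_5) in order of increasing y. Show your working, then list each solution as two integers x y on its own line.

62 3
7687 372
953126 46125
118179937 5719128
14653359062 709125747

[20; 1,1,1,40] for √427; ℓ=4 ⇒ convergent index 3
i=0: a=20 ⇒ p=20, q=1
i=1: a=1 ⇒ p=21, q=1
i=2: a=1 ⇒ p=41, q=2
i=3: a=1 ⇒ p=62, q=3
(x₁, y₁) = (62, 3);  62² − 427·3² = 1 ✓
n=2: (62,3)∘(62,3) = (62·62+427·3·3, 62·3+3·62) = (7687,372)
n=3: (7687,372)∘(62,3) = (62·7687+427·3·372, 62·372+3·7687) = (953126,46125)
n=4: (953126,46125)∘(62,3) = (62·953126+427·3·46125, 62·46125+3·953126) = (118179937,5719128)
n=5: (118179937,5719128)∘(62,3) = (62·118179937+427·3·5719128, 62·5719128+3·118179937) = (14653359062,709125747)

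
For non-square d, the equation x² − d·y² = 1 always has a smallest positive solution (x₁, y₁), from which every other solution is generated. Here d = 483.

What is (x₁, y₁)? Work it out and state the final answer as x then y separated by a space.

22 1

√483 = [21; 1,42, …], period ℓ=2 (even) → k=1
i=0: a=21 ⇒ p=21, q=1
i=1: a=1 ⇒ p=22, q=1
(x₁, y₁) = (22, 1);  22² − 483·1² = 1 ✓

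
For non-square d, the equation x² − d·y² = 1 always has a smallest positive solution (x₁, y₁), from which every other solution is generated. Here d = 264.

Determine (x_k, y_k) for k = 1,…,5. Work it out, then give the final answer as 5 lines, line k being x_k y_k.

√264 = [16; 4,32, …], period ℓ=2 (even) → k=1
i=0: a=16 ⇒ p=16, q=1
i=1: a=4 ⇒ p=65, q=4
(x₁, y₁) = (65, 4);  65² − 264·4² = 1 ✓
(65+4√264)^2 = 8449 + 520√264
(65+4√264)^3 = 1098305 + 67596√264
(65+4√264)^4 = 142771201 + 8786960√264
(65+4√264)^5 = 18559157825 + 1142237204√264

65 4
8449 520
1098305 67596
142771201 8786960
18559157825 1142237204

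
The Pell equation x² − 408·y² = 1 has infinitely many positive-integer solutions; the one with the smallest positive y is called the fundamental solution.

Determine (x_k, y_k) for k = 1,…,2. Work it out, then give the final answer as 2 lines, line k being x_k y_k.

√408 → a₀=20, period (5,40); ℓ=2 even so k=1
a_0=20:  p_0=20·1+0=20,  q_0=20·0+1=1
a_1=5:  p_1=5·20+1=101,  q_1=5·1+0=5
→ (101, 5).  Check: 101²=10201, 408·5²=10200, difference 1.
(101+5√408)^2 = 20401 + 1010√408

101 5
20401 1010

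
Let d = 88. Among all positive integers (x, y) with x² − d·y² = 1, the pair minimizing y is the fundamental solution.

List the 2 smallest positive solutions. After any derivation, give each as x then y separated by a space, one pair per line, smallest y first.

√88 = [9; 2,1,1,1,2,18, …], period ℓ=6 (even) → k=5
i=0: a=9 ⇒ p=9, q=1
i=1: a=2 ⇒ p=19, q=2
…
i=4: a=1 ⇒ p=75, q=8
i=5: a=2 ⇒ p=197, q=21
(x₁, y₁) = (197, 21);  197² − 88·21² = 1 ✓
k=2:  x_2 = 197·197+88·21·21 = 77617,  y_2 = 197·21+21·197 = 8274

197 21
77617 8274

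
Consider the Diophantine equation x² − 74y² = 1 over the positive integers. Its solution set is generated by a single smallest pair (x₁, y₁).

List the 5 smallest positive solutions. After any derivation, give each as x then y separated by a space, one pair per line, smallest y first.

3699 430
27365201 3181140
202447753299 23534073290
1497708451540801 174105071018280
11080046922051092499 1288029291859162150

√74 = [8; 1,1,1,1,16, …], period ℓ=5 (odd) → k=9
i=0: a=8 ⇒ p=8, q=1
i=1: a=1 ⇒ p=9, q=1
…
i=3: a=1 ⇒ p=26, q=3
i=4: a=1 ⇒ p=43, q=5
i=5: a=16 ⇒ p=714, q=83
i=6: a=1 ⇒ p=757, q=88
i=7: a=1 ⇒ p=1471, q=171
i=8: a=1 ⇒ p=2228, q=259
i=9: a=1 ⇒ p=3699, q=430
fundamental: x₁=3699, y₁=430  (since 13682601 − 74·184900 = 1)
(x_2, y_2) = (3699·3699 + 74·430·430, 3699·430 + 430·3699) = (27365201, 3181140)
(x_3, y_3) = (3699·27365201 + 74·430·3181140, 3699·3181140 + 430·27365201) = (202447753299, 23534073290)
(x_4, y_4) = (3699·202447753299 + 74·430·23534073290, 3699·23534073290 + 430·202447753299) = (1497708451540801, 174105071018280)
(x_5, y_5) = (3699·1497708451540801 + 74·430·174105071018280, 3699·174105071018280 + 430·1497708451540801) = (11080046922051092499, 1288029291859162150)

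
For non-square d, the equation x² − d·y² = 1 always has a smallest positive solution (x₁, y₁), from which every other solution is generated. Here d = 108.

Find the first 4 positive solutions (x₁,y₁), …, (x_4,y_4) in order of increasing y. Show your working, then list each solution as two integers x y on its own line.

1351 130
3650401 351260
9863382151 949104390
26650854921601 2564479710520

d=108: √d = [10; 2,1,1,4,1,1,2,20] (ℓ=8, even), read p_7/q_7
step 0: (10, 1)  from 10·(1,0) + (0,1)
step 1: (21, 2)  from 2·(10,1) + (1,0)
…
step 6: (530, 51)  from 1·(291,28) + (239,23)
step 7: (1351, 130)  from 2·(530,51) + (291,28)
fundamental: x₁=1351, y₁=130  (since 1825201 − 108·16900 = 1)
k=2:  x_2 = 1351·1351+108·130·130 = 3650401,  y_2 = 1351·130+130·1351 = 351260
k=3:  x_3 = 1351·3650401+108·130·351260 = 9863382151,  y_3 = 1351·351260+130·3650401 = 949104390
k=4:  x_4 = 1351·9863382151+108·130·949104390 = 26650854921601,  y_4 = 1351·949104390+130·9863382151 = 2564479710520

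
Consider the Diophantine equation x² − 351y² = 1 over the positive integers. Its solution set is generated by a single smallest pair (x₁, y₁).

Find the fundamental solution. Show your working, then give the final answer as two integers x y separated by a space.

√351 → a₀=18, period (1,2,1,3,2,2,2,3,1,2,1,36); ℓ=12 even so k=11
i=0: a=18 ⇒ p=18, q=1
…
i=2: a=2 ⇒ p=56, q=3
i=3: a=1 ⇒ p=75, q=4
i=4: a=3 ⇒ p=281, q=15
…
i=6: a=2 ⇒ p=1555, q=83
i=7: a=2 ⇒ p=3747, q=200
i=8: a=3 ⇒ p=12796, q=683
i=9: a=1 ⇒ p=16543, q=883
i=10: a=2 ⇒ p=45882, q=2449
i=11: a=1 ⇒ p=62425, q=3332
(x₁, y₁) = (62425, 3332);  62425² − 351·3332² = 1 ✓

62425 3332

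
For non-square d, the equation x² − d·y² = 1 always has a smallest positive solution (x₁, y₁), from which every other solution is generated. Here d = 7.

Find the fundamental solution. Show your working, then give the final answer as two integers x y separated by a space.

8 3

√7 = [2; 1,1,1,4, …], period ℓ=4 (even) → k=3
a_0=2:  p_0=2·1+0=2,  q_0=2·0+1=1
a_1=1:  p_1=1·2+1=3,  q_1=1·1+0=1
a_2=1:  p_2=1·3+2=5,  q_2=1·1+1=2
a_3=1:  p_3=1·5+3=8,  q_3=1·2+1=3
fundamental: x₁=8, y₁=3  (since 64 − 7·9 = 1)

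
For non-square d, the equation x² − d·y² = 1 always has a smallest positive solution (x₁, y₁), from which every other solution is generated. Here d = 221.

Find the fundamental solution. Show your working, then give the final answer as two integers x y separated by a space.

1665 112

d=221: √d = [14; 1,6,2,6,1,28] (ℓ=6, even), read p_5/q_5
step 0: (14, 1)  from 14·(1,0) + (0,1)
…
step 2: (104, 7)  from 6·(15,1) + (14,1)
step 3: (223, 15)  from 2·(104,7) + (15,1)
step 4: (1442, 97)  from 6·(223,15) + (104,7)
step 5: (1665, 112)  from 1·(1442,97) + (223,15)
fundamental: x₁=1665, y₁=112  (since 2772225 − 221·12544 = 1)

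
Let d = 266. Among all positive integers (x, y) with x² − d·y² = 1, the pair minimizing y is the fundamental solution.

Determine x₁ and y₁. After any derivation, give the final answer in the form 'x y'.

d=266: √d = [16; 3,4,3,32] (ℓ=4, even), read p_3/q_3
i=0: a=16 ⇒ p=16, q=1
i=1: a=3 ⇒ p=49, q=3
i=2: a=4 ⇒ p=212, q=13
i=3: a=3 ⇒ p=685, q=42
fundamental: x₁=685, y₁=42  (since 469225 − 266·1764 = 1)

685 42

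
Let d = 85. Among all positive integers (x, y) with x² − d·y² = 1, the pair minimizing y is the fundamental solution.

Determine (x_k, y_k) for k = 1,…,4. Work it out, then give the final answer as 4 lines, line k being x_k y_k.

285769 30996
163327842721 17715391848
93348068572789129 10125019625991228
53351968415791425367681 5786833466982059076816

[9; 4,1,1,4,18] for √85; ℓ=5 ⇒ convergent index 9
k=0  a_k=9  p_k/q_k = 9/1
…
k=2  a_k=1  p_k/q_k = 46/5
k=3  a_k=1  p_k/q_k = 83/9
k=4  a_k=4  p_k/q_k = 378/41
k=5  a_k=18  p_k/q_k = 6887/747
k=6  a_k=4  p_k/q_k = 27926/3029
k=7  a_k=1  p_k/q_k = 34813/3776
k=8  a_k=1  p_k/q_k = 62739/6805
k=9  a_k=4  p_k/q_k = 285769/30996
→ (285769, 30996).  Check: 285769²=81663921361, 85·30996²=81663921360, difference 1.
n=2: (285769,30996)∘(285769,30996) = (285769·285769+85·30996·30996, 285769·30996+30996·285769) = (163327842721,17715391848)
n=3: (163327842721,17715391848)∘(285769,30996) = (285769·163327842721+85·30996·17715391848, 285769·17715391848+30996·163327842721) = (93348068572789129,10125019625991228)
n=4: (93348068572789129,10125019625991228)∘(285769,30996) = (285769·93348068572789129+85·30996·10125019625991228, 285769·10125019625991228+30996·93348068572789129) = (53351968415791425367681,5786833466982059076816)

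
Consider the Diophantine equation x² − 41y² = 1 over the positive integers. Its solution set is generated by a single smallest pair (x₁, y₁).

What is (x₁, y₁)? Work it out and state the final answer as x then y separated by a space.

2049 320

[6; 2,2,12] for √41; ℓ=3 ⇒ convergent index 5
step 0: (6, 1)  from 6·(1,0) + (0,1)
…
step 4: (826, 129)  from 2·(397,62) + (32,5)
step 5: (2049, 320)  from 2·(826,129) + (397,62)
(x₁, y₁) = (2049, 320);  2049² − 41·320² = 1 ✓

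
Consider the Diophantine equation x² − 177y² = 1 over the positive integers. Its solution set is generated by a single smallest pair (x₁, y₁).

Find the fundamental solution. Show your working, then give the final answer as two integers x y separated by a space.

√177 → a₀=13, period (3,3,2,8,2,3,3,26); ℓ=8 even so k=7
i=0: a=13 ⇒ p=13, q=1
…
i=2: a=3 ⇒ p=133, q=10
i=3: a=2 ⇒ p=306, q=23
i=4: a=8 ⇒ p=2581, q=194
…
i=6: a=3 ⇒ p=18985, q=1427
i=7: a=3 ⇒ p=62423, q=4692
(x₁, y₁) = (62423, 4692);  62423² − 177·4692² = 1 ✓

62423 4692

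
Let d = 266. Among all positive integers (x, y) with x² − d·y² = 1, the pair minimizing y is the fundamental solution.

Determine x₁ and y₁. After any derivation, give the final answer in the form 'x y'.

√266 → a₀=16, period (3,4,3,32); ℓ=4 even so k=3
step 0: (16, 1)  from 16·(1,0) + (0,1)
step 1: (49, 3)  from 3·(16,1) + (1,0)
step 2: (212, 13)  from 4·(49,3) + (16,1)
step 3: (685, 42)  from 3·(212,13) + (49,3)
fundamental: x₁=685, y₁=42  (since 469225 − 266·1764 = 1)

685 42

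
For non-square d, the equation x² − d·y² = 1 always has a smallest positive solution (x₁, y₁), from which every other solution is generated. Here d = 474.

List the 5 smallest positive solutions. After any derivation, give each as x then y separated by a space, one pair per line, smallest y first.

193549 8890
74922430801 3441301220
29002323118011949 1332120819650670
11226741274261267003201 515661305041693754440
4345849093754985611287088749 199611459857697448136564450

√474 → a₀=21, period (1,3,2,1,1,…,3,1,42); ℓ=14 even so k=13
k=0  a_k=21  p_k/q_k = 21/1
…
k=4  a_k=1  p_k/q_k = 283/13
…
k=7  a_k=6  p_k/q_k = 5051/232
…
k=12  a_k=3  p_k/q_k = 149331/6859
k=13  a_k=1  p_k/q_k = 193549/8890
fundamental: x₁=193549, y₁=8890  (since 37461215401 − 474·79032100 = 1)
(193549+8890√474)^2 = 74922430801 + 3441301220√474
(193549+8890√474)^3 = 29002323118011949 + 1332120819650670√474
(193549+8890√474)^4 = 11226741274261267003201 + 515661305041693754440√474
(193549+8890√474)^5 = 4345849093754985611287088749 + 199611459857697448136564450√474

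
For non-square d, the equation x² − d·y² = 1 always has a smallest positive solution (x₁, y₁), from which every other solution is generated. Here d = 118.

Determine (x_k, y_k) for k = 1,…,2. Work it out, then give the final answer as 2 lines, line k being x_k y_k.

306917 28254
188396089777 17343265836

√118 → a₀=10, period (1,6,3,2,10,2,3,6,1,20); ℓ=10 even so k=9
i=0: a=10 ⇒ p=10, q=1
i=1: a=1 ⇒ p=11, q=1
i=2: a=6 ⇒ p=76, q=7
i=3: a=3 ⇒ p=239, q=22
i=4: a=2 ⇒ p=554, q=51
i=5: a=10 ⇒ p=5779, q=532
i=6: a=2 ⇒ p=12112, q=1115
i=7: a=3 ⇒ p=42115, q=3877
i=8: a=6 ⇒ p=264802, q=24377
i=9: a=1 ⇒ p=306917, q=28254
→ (306917, 28254).  Check: 306917²=94198044889, 118·28254²=94198044888, difference 1.
(x_2, y_2) = (306917·306917 + 118·28254·28254, 306917·28254 + 28254·306917) = (188396089777, 17343265836)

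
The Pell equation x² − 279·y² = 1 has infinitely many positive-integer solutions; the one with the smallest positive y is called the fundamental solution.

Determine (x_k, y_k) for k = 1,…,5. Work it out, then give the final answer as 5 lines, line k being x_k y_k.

1520 91
4620799 276640
14047227440 840985509
42703566796801 2556595670720
129818829015047600 7772049998003291

√279 = [16; 1,2,2,1,2,2,1,32, …], period ℓ=8 (even) → k=7
k=0  a_k=16  p_k/q_k = 16/1
…
k=4  a_k=1  p_k/q_k = 167/10
…
k=6  a_k=2  p_k/q_k = 1069/64
k=7  a_k=1  p_k/q_k = 1520/91
(x₁, y₁) = (1520, 91);  1520² − 279·91² = 1 ✓
n=2: (1520,91)∘(1520,91) = (1520·1520+279·91·91, 1520·91+91·1520) = (4620799,276640)
n=3: (4620799,276640)∘(1520,91) = (1520·4620799+279·91·276640, 1520·276640+91·4620799) = (14047227440,840985509)
n=4: (14047227440,840985509)∘(1520,91) = (1520·14047227440+279·91·840985509, 1520·840985509+91·14047227440) = (42703566796801,2556595670720)
n=5: (42703566796801,2556595670720)∘(1520,91) = (1520·42703566796801+279·91·2556595670720, 1520·2556595670720+91·42703566796801) = (129818829015047600,7772049998003291)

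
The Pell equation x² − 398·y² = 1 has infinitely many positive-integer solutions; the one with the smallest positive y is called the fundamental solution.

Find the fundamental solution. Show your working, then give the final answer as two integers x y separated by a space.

399 20

[19; 1,18,1,38] for √398; ℓ=4 ⇒ convergent index 3
k=0  a_k=19  p_k/q_k = 19/1
k=1  a_k=1  p_k/q_k = 20/1
k=2  a_k=18  p_k/q_k = 379/19
k=3  a_k=1  p_k/q_k = 399/20
→ (399, 20).  Check: 399²=159201, 398·20²=159200, difference 1.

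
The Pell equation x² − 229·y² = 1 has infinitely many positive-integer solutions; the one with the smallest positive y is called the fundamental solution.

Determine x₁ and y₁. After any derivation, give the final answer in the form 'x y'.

[15; 7,1,1,7,30] for √229; ℓ=5 ⇒ convergent index 9
i=0: a=15 ⇒ p=15, q=1
…
i=2: a=1 ⇒ p=121, q=8
…
i=7: a=1 ⇒ p=413926, q=27353
i=8: a=1 ⇒ p=776325, q=51301
i=9: a=7 ⇒ p=5848201, q=386460
→ (5848201, 386460).  Check: 5848201²=34201454936401, 229·386460²=34201454936400, difference 1.

5848201 386460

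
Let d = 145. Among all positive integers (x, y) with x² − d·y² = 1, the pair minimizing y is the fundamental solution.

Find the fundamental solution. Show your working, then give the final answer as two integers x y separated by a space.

289 24

√145 → a₀=12, period (24); ℓ=1 odd so k=1
k=0  a_k=12  p_k/q_k = 12/1
k=1  a_k=24  p_k/q_k = 289/24
(x₁, y₁) = (289, 24);  289² − 145·24² = 1 ✓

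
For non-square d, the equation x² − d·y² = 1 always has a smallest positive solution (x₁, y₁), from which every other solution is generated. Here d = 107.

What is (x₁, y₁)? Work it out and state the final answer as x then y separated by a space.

d=107: √d = [10; 2,1,9,1,2,20] (ℓ=6, even), read p_5/q_5
k=0  a_k=10  p_k/q_k = 10/1
…
k=4  a_k=1  p_k/q_k = 331/32
k=5  a_k=2  p_k/q_k = 962/93
→ (962, 93).  Check: 962²=925444, 107·93²=925443, difference 1.

962 93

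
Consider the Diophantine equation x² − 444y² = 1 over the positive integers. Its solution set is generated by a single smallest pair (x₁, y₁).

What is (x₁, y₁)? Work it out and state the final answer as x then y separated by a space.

295 14

√444 = [21; 14,42, …], period ℓ=2 (even) → k=1
i=0: a=21 ⇒ p=21, q=1
i=1: a=14 ⇒ p=295, q=14
→ (295, 14).  Check: 295²=87025, 444·14²=87024, difference 1.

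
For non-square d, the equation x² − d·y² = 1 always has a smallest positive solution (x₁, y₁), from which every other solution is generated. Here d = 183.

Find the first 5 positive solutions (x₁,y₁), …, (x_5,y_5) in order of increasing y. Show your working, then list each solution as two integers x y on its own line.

487 36
474337 35064
462003751 34152300
449991179137 33264305136
438290946475687 32399399050164

d=183: √d = [13; 1,1,8,1,1,26] (ℓ=6, even), read p_5/q_5
i=0: a=13 ⇒ p=13, q=1
…
i=2: a=1 ⇒ p=27, q=2
…
i=4: a=1 ⇒ p=257, q=19
i=5: a=1 ⇒ p=487, q=36
fundamental: x₁=487, y₁=36  (since 237169 − 183·1296 = 1)
(x_2, y_2) = (487·487 + 183·36·36, 487·36 + 36·487) = (474337, 35064)
(x_3, y_3) = (487·474337 + 183·36·35064, 487·35064 + 36·474337) = (462003751, 34152300)
(x_4, y_4) = (487·462003751 + 183·36·34152300, 487·34152300 + 36·462003751) = (449991179137, 33264305136)
(x_5, y_5) = (487·449991179137 + 183·36·33264305136, 487·33264305136 + 36·449991179137) = (438290946475687, 32399399050164)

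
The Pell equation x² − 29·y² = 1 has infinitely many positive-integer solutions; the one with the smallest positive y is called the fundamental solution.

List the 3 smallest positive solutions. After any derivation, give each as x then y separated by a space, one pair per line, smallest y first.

9801 1820
192119201 35675640
3765920568201 699313893460

√29 → a₀=5, period (2,1,1,2,10); ℓ=5 odd so k=9
a_0=5:  p_0=5·1+0=5,  q_0=5·0+1=1
…
a_2=1:  p_2=1·11+5=16,  q_2=1·2+1=3
…
a_4=2:  p_4=2·27+16=70,  q_4=2·5+3=13
…
a_6=2:  p_6=2·727+70=1524,  q_6=2·135+13=283
a_7=1:  p_7=1·1524+727=2251,  q_7=1·283+135=418
a_8=1:  p_8=1·2251+1524=3775,  q_8=1·418+283=701
a_9=2:  p_9=2·3775+2251=9801,  q_9=2·701+418=1820
→ (9801, 1820).  Check: 9801²=96059601, 29·1820²=96059600, difference 1.
(9801+1820√29)^2 = 192119201 + 35675640√29
(9801+1820√29)^3 = 3765920568201 + 699313893460√29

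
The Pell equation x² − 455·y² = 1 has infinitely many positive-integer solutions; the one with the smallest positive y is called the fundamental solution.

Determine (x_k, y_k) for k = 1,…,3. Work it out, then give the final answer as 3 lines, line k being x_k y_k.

[21; 3,42] for √455; ℓ=2 ⇒ convergent index 1
step 0: (21, 1)  from 21·(1,0) + (0,1)
step 1: (64, 3)  from 3·(21,1) + (1,0)
fundamental: x₁=64, y₁=3  (since 4096 − 455·9 = 1)
(x_2, y_2) = (64·64 + 455·3·3, 64·3 + 3·64) = (8191, 384)
(x_3, y_3) = (64·8191 + 455·3·384, 64·384 + 3·8191) = (1048384, 49149)

64 3
8191 384
1048384 49149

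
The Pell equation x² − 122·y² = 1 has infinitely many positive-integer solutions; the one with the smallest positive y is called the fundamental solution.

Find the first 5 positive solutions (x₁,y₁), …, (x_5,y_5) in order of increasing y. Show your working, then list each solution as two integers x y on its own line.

243 22
118097 10692
57394899 5196290
27893802817 2525386248
13556330774163 1227332520238

d=122: √d = [11; 22] (ℓ=1, odd), read p_1/q_1
step 0: (11, 1)  from 11·(1,0) + (0,1)
step 1: (243, 22)  from 22·(11,1) + (1,0)
fundamental: x₁=243, y₁=22  (since 59049 − 122·484 = 1)
n=2: (243,22)∘(243,22) = (243·243+122·22·22, 243·22+22·243) = (118097,10692)
n=3: (118097,10692)∘(243,22) = (243·118097+122·22·10692, 243·10692+22·118097) = (57394899,5196290)
n=4: (57394899,5196290)∘(243,22) = (243·57394899+122·22·5196290, 243·5196290+22·57394899) = (27893802817,2525386248)
n=5: (27893802817,2525386248)∘(243,22) = (243·27893802817+122·22·2525386248, 243·2525386248+22·27893802817) = (13556330774163,1227332520238)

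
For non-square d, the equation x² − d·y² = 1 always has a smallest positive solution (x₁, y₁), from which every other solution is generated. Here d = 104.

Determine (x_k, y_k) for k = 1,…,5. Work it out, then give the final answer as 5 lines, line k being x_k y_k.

d=104: √d = [10; 5,20] (ℓ=2, even), read p_1/q_1
step 0: (10, 1)  from 10·(1,0) + (0,1)
step 1: (51, 5)  from 5·(10,1) + (1,0)
fundamental: x₁=51, y₁=5  (since 2601 − 104·25 = 1)
(x_2, y_2) = (51·51 + 104·5·5, 51·5 + 5·51) = (5201, 510)
(x_3, y_3) = (51·5201 + 104·5·510, 51·510 + 5·5201) = (530451, 52015)
(x_4, y_4) = (51·530451 + 104·5·52015, 51·52015 + 5·530451) = (54100801, 5305020)
(x_5, y_5) = (51·54100801 + 104·5·5305020, 51·5305020 + 5·54100801) = (5517751251, 541060025)

51 5
5201 510
530451 52015
54100801 5305020
5517751251 541060025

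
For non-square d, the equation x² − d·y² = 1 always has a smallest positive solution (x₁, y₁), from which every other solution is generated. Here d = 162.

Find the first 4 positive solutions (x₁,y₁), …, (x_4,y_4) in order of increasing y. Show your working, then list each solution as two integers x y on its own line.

[12; 1,2,1,2,12,2,1,2,1,24] for √162; ℓ=10 ⇒ convergent index 9
step 0: (12, 1)  from 12·(1,0) + (0,1)
step 1: (13, 1)  from 1·(12,1) + (1,0)
step 2: (38, 3)  from 2·(13,1) + (12,1)
…
step 5: (1731, 136)  from 12·(140,11) + (51,4)
step 6: (3602, 283)  from 2·(1731,136) + (140,11)
…
step 8: (14268, 1121)  from 2·(5333,419) + (3602,283)
step 9: (19601, 1540)  from 1·(14268,1121) + (5333,419)
→ (19601, 1540).  Check: 19601²=384199201, 162·1540²=384199200, difference 1.
k=2:  x_2 = 19601·19601+162·1540·1540 = 768398401,  y_2 = 19601·1540+1540·19601 = 60371080
k=3:  x_3 = 19601·768398401+162·1540·60371080 = 30122754096401,  y_3 = 19601·60371080+1540·768398401 = 2366667076620
k=4:  x_4 = 19601·30122754096401+162·1540·2366667076620 = 1180872205318713601,  y_4 = 19601·2366667076620+1540·30122754096401 = 92778082677286160

19601 1540
768398401 60371080
30122754096401 2366667076620
1180872205318713601 92778082677286160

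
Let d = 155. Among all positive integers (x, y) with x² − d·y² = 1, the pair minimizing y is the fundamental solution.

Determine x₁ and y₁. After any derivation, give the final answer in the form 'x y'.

249 20

√155 = [12; 2,4,2,24, …], period ℓ=4 (even) → k=3
step 0: (12, 1)  from 12·(1,0) + (0,1)
…
step 2: (112, 9)  from 4·(25,2) + (12,1)
step 3: (249, 20)  from 2·(112,9) + (25,2)
→ (249, 20).  Check: 249²=62001, 155·20²=62000, difference 1.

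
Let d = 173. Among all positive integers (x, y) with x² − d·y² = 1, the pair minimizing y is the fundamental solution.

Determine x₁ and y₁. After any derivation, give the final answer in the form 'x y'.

d=173: √d = [13; 6,1,1,6,26] (ℓ=5, odd), read p_9/q_9
a_0=13:  p_0=13·1+0=13,  q_0=13·0+1=1
a_1=6:  p_1=6·13+1=79,  q_1=6·1+0=6
…
a_3=1:  p_3=1·92+79=171,  q_3=1·7+6=13
a_4=6:  p_4=6·171+92=1118,  q_4=6·13+7=85
…
a_7=1:  p_7=1·176552+29239=205791,  q_7=1·13423+2223=15646
a_8=1:  p_8=1·205791+176552=382343,  q_8=1·15646+13423=29069
a_9=6:  p_9=6·382343+205791=2499849,  q_9=6·29069+15646=190060
→ (2499849, 190060).  Check: 2499849²=6249245022801, 173·190060²=6249245022800, difference 1.

2499849 190060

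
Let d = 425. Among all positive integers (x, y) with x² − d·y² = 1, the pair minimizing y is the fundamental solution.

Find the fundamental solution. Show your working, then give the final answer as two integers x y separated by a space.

143649 6968

[20; 1,1,1,1,1,1,40] for √425; ℓ=7 ⇒ convergent index 13
i=0: a=20 ⇒ p=20, q=1
i=1: a=1 ⇒ p=21, q=1
i=2: a=1 ⇒ p=41, q=2
…
i=5: a=1 ⇒ p=165, q=8
i=6: a=1 ⇒ p=268, q=13
i=7: a=40 ⇒ p=10885, q=528
…
i=11: a=1 ⇒ p=55229, q=2679
i=12: a=1 ⇒ p=88420, q=4289
i=13: a=1 ⇒ p=143649, q=6968
(x₁, y₁) = (143649, 6968);  143649² − 425·6968² = 1 ✓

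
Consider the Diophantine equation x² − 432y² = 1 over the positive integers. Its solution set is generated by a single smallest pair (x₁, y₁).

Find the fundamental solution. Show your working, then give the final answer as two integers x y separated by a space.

√432 = [20; 1,3,1,1,1,3,1,40, …], period ℓ=8 (even) → k=7
step 0: (20, 1)  from 20·(1,0) + (0,1)
step 1: (21, 1)  from 1·(20,1) + (1,0)
…
step 3: (104, 5)  from 1·(83,4) + (21,1)
step 4: (187, 9)  from 1·(104,5) + (83,4)
…
step 6: (1060, 51)  from 3·(291,14) + (187,9)
step 7: (1351, 65)  from 1·(1060,51) + (291,14)
→ (1351, 65).  Check: 1351²=1825201, 432·65²=1825200, difference 1.

1351 65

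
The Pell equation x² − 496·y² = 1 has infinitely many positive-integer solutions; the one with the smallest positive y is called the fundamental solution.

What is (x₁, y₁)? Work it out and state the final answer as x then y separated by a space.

4620799 207480

√496 = [22; 3,1,2,4,1,…,1,3,44, …], period ℓ=16 (even) → k=15
i=0: a=22 ⇒ p=22, q=1
i=1: a=3 ⇒ p=67, q=3
i=2: a=1 ⇒ p=89, q=4
…
i=6: a=1 ⇒ p=2383, q=107
i=7: a=2 ⇒ p=6080, q=273
…
i=9: a=2 ⇒ p=35166, q=1579
…
i=11: a=1 ⇒ p=84875, q=3811
i=12: a=4 ⇒ p=389209, q=17476
i=13: a=2 ⇒ p=863293, q=38763
i=14: a=1 ⇒ p=1252502, q=56239
i=15: a=3 ⇒ p=4620799, q=207480
(x₁, y₁) = (4620799, 207480);  4620799² − 496·207480² = 1 ✓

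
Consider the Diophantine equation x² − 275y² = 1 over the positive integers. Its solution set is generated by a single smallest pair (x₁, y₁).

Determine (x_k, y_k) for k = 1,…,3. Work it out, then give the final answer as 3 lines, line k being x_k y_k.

199 12
79201 4776
31521799 1900836

√275 = [16; 1,1,2,1,1,32, …], period ℓ=6 (even) → k=5
step 0: (16, 1)  from 16·(1,0) + (0,1)
…
step 2: (33, 2)  from 1·(17,1) + (16,1)
step 3: (83, 5)  from 2·(33,2) + (17,1)
step 4: (116, 7)  from 1·(83,5) + (33,2)
step 5: (199, 12)  from 1·(116,7) + (83,5)
→ (199, 12).  Check: 199²=39601, 275·12²=39600, difference 1.
(199+12√275)^2 = 79201 + 4776√275
(199+12√275)^3 = 31521799 + 1900836√275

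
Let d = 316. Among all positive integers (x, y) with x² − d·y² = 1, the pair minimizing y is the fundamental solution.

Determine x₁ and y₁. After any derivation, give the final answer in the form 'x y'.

12799 720

[17; 1,3,2,8,2,3,1,34] for √316; ℓ=8 ⇒ convergent index 7
a_0=17:  p_0=17·1+0=17,  q_0=17·0+1=1
a_1=1:  p_1=1·17+1=18,  q_1=1·1+0=1
a_2=3:  p_2=3·18+17=71,  q_2=3·1+1=4
a_3=2:  p_3=2·71+18=160,  q_3=2·4+1=9
a_4=8:  p_4=8·160+71=1351,  q_4=8·9+4=76
a_5=2:  p_5=2·1351+160=2862,  q_5=2·76+9=161
a_6=3:  p_6=3·2862+1351=9937,  q_6=3·161+76=559
a_7=1:  p_7=1·9937+2862=12799,  q_7=1·559+161=720
fundamental: x₁=12799, y₁=720  (since 163814401 − 316·518400 = 1)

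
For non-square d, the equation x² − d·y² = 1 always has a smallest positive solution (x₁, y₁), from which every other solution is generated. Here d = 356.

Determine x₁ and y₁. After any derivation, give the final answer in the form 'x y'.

500001 26500

[18; 1,6,1,1,2,…,6,1,36] for √356; ℓ=14 ⇒ convergent index 13
a_0=18:  p_0=18·1+0=18,  q_0=18·0+1=1
a_1=1:  p_1=1·18+1=19,  q_1=1·1+0=1
a_2=6:  p_2=6·19+18=132,  q_2=6·1+1=7
a_3=1:  p_3=1·132+19=151,  q_3=1·7+1=8
a_4=1:  p_4=1·151+132=283,  q_4=1·8+7=15
…
a_7=8:  p_7=8·1000+717=8717,  q_7=8·53+38=462
a_8=1:  p_8=1·8717+1000=9717,  q_8=1·462+53=515
…
a_11=1:  p_11=1·37868+28151=66019,  q_11=1·2007+1492=3499
a_12=6:  p_12=6·66019+37868=433982,  q_12=6·3499+2007=23001
a_13=1:  p_13=1·433982+66019=500001,  q_13=1·23001+3499=26500
→ (500001, 26500).  Check: 500001²=250001000001, 356·26500²=250001000000, difference 1.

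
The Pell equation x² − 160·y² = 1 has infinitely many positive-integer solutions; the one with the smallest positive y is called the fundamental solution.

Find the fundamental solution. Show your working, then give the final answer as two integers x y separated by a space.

721 57

d=160: √d = [12; 1,1,1,5,1,1,1,24] (ℓ=8, even), read p_7/q_7
step 0: (12, 1)  from 12·(1,0) + (0,1)
step 1: (13, 1)  from 1·(12,1) + (1,0)
step 2: (25, 2)  from 1·(13,1) + (12,1)
…
step 4: (215, 17)  from 5·(38,3) + (25,2)
step 5: (253, 20)  from 1·(215,17) + (38,3)
step 6: (468, 37)  from 1·(253,20) + (215,17)
step 7: (721, 57)  from 1·(468,37) + (253,20)
(x₁, y₁) = (721, 57);  721² − 160·57² = 1 ✓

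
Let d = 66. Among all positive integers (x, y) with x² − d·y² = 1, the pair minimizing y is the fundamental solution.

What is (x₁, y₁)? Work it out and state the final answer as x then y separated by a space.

65 8

√66 → a₀=8, period (8,16); ℓ=2 even so k=1
k=0  a_k=8  p_k/q_k = 8/1
k=1  a_k=8  p_k/q_k = 65/8
(x₁, y₁) = (65, 8);  65² − 66·8² = 1 ✓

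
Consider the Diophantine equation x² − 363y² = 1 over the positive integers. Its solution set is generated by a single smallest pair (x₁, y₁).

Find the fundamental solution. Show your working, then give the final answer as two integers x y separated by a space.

√363 → a₀=19, period (19,38); ℓ=2 even so k=1
k=0  a_k=19  p_k/q_k = 19/1
k=1  a_k=19  p_k/q_k = 362/19
→ (362, 19).  Check: 362²=131044, 363·19²=131043, difference 1.

362 19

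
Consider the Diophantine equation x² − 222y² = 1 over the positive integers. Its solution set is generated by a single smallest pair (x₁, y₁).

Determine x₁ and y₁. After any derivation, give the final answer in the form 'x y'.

[14; 1,8,1,28] for √222; ℓ=4 ⇒ convergent index 3
step 0: (14, 1)  from 14·(1,0) + (0,1)
step 1: (15, 1)  from 1·(14,1) + (1,0)
step 2: (134, 9)  from 8·(15,1) + (14,1)
step 3: (149, 10)  from 1·(134,9) + (15,1)
fundamental: x₁=149, y₁=10  (since 22201 − 222·100 = 1)

149 10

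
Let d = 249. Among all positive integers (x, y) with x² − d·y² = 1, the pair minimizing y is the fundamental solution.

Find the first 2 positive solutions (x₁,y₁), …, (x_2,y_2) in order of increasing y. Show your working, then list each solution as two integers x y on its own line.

8553815 542076
146335502108449 9273635639880

√249 = [15; 1,3,1,1,5,…,3,1,30, …], period ℓ=16 (even) → k=15
step 0: (15, 1)  from 15·(1,0) + (0,1)
…
step 3: (79, 5)  from 1·(63,4) + (16,1)
…
step 5: (789, 50)  from 5·(142,9) + (79,5)
step 6: (931, 59)  from 1·(789,50) + (142,9)
…
step 8: (36751, 2329)  from 10·(3582,227) + (931,59)
step 9: (113835, 7214)  from 3·(36751,2329) + (3582,227)
step 10: (150586, 9543)  from 1·(113835,7214) + (36751,2329)
step 11: (866765, 54929)  from 5·(150586,9543) + (113835,7214)
step 12: (1017351, 64472)  from 1·(866765,54929) + (150586,9543)
step 13: (1884116, 119401)  from 1·(1017351,64472) + (866765,54929)
step 14: (6669699, 422675)  from 3·(1884116,119401) + (1017351,64472)
step 15: (8553815, 542076)  from 1·(6669699,422675) + (1884116,119401)
fundamental: x₁=8553815, y₁=542076  (since 73167751054225 − 249·293846389776 = 1)
k=2:  x_2 = 8553815·8553815+249·542076·542076 = 146335502108449,  y_2 = 8553815·542076+542076·8553815 = 9273635639880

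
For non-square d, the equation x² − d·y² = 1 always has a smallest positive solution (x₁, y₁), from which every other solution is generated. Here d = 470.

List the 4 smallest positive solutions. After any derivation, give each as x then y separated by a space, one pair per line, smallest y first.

1691 78
5718961 263796
19341524411 892157994
65413029839041 3017278071912

√470 = [21; 1,2,8,2,1,42, …], period ℓ=6 (even) → k=5
a_0=21:  p_0=21·1+0=21,  q_0=21·0+1=1
…
a_4=2:  p_4=2·542+65=1149,  q_4=2·25+3=53
a_5=1:  p_5=1·1149+542=1691,  q_5=1·53+25=78
→ (1691, 78).  Check: 1691²=2859481, 470·78²=2859480, difference 1.
(1691+78√470)^2 = 5718961 + 263796√470
(1691+78√470)^3 = 19341524411 + 892157994√470
(1691+78√470)^4 = 65413029839041 + 3017278071912√470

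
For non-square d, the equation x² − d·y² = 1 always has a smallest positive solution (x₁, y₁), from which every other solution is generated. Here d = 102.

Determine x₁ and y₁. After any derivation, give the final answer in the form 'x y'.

[10; 10,20] for √102; ℓ=2 ⇒ convergent index 1
step 0: (10, 1)  from 10·(1,0) + (0,1)
step 1: (101, 10)  from 10·(10,1) + (1,0)
(x₁, y₁) = (101, 10);  101² − 102·10² = 1 ✓

101 10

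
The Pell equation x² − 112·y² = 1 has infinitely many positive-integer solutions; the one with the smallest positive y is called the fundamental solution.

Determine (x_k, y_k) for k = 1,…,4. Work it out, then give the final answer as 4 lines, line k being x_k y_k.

√112 = [10; 1,1,2,1,1,20, …], period ℓ=6 (even) → k=5
a_0=10:  p_0=10·1+0=10,  q_0=10·0+1=1
a_1=1:  p_1=1·10+1=11,  q_1=1·1+0=1
a_2=1:  p_2=1·11+10=21,  q_2=1·1+1=2
…
a_4=1:  p_4=1·53+21=74,  q_4=1·5+2=7
a_5=1:  p_5=1·74+53=127,  q_5=1·7+5=12
→ (127, 12).  Check: 127²=16129, 112·12²=16128, difference 1.
(127+12√112)^2 = 32257 + 3048√112
(127+12√112)^3 = 8193151 + 774180√112
(127+12√112)^4 = 2081028097 + 196638672√112

127 12
32257 3048
8193151 774180
2081028097 196638672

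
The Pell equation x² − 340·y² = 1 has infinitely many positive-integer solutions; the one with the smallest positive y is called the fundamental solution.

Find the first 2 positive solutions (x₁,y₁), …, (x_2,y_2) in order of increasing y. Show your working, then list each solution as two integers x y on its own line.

√340 = [18; 2,3,1,1,1,…,3,2,36, …], period ℓ=14 (even) → k=13
k=0  a_k=18  p_k/q_k = 18/1
k=1  a_k=2  p_k/q_k = 37/2
…
k=3  a_k=1  p_k/q_k = 166/9
k=4  a_k=1  p_k/q_k = 295/16
…
k=6  a_k=1  p_k/q_k = 756/41
k=7  a_k=8  p_k/q_k = 6509/353
…
k=10  a_k=1  p_k/q_k = 21039/1141
…
k=12  a_k=3  p_k/q_k = 125478/6805
k=13  a_k=2  p_k/q_k = 285769/15498
→ (285769, 15498).  Check: 285769²=81663921361, 340·15498²=81663921360, difference 1.
n=2: (285769,15498)∘(285769,15498) = (285769·285769+340·15498·15498, 285769·15498+15498·285769) = (163327842721,8857695924)

285769 15498
163327842721 8857695924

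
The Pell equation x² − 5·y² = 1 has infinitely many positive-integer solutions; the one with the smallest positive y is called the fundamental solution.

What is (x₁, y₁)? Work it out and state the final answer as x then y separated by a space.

9 4

d=5: √d = [2; 4] (ℓ=1, odd), read p_1/q_1
i=0: a=2 ⇒ p=2, q=1
i=1: a=4 ⇒ p=9, q=4
→ (9, 4).  Check: 9²=81, 5·4²=80, difference 1.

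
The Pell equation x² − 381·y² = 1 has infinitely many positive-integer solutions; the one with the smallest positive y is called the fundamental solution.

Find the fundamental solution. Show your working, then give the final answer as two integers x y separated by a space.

d=381: √d = [19; 1,1,12,1,1,38] (ℓ=6, even), read p_5/q_5
a_0=19:  p_0=19·1+0=19,  q_0=19·0+1=1
…
a_4=1:  p_4=1·488+39=527,  q_4=1·25+2=27
a_5=1:  p_5=1·527+488=1015,  q_5=1·27+25=52
fundamental: x₁=1015, y₁=52  (since 1030225 − 381·2704 = 1)

1015 52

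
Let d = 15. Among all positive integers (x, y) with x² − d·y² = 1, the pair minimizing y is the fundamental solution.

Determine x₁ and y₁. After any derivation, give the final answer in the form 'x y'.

d=15: √d = [3; 1,6] (ℓ=2, even), read p_1/q_1
a_0=3:  p_0=3·1+0=3,  q_0=3·0+1=1
a_1=1:  p_1=1·3+1=4,  q_1=1·1+0=1
→ (4, 1).  Check: 4²=16, 15·1²=15, difference 1.

4 1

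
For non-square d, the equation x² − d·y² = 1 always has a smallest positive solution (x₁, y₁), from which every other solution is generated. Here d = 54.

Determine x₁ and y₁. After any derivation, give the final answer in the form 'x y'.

√54 → a₀=7, period (2,1,6,1,2,14); ℓ=6 even so k=5
a_0=7:  p_0=7·1+0=7,  q_0=7·0+1=1
…
a_4=1:  p_4=1·147+22=169,  q_4=1·20+3=23
a_5=2:  p_5=2·169+147=485,  q_5=2·23+20=66
fundamental: x₁=485, y₁=66  (since 235225 − 54·4356 = 1)

485 66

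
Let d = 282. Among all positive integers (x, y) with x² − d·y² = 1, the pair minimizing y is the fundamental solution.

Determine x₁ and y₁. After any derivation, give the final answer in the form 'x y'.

2351 140

√282 → a₀=16, period (1,3,1,4,1,3,1,32); ℓ=8 even so k=7
a_0=16:  p_0=16·1+0=16,  q_0=16·0+1=1
a_1=1:  p_1=1·16+1=17,  q_1=1·1+0=1
a_2=3:  p_2=3·17+16=67,  q_2=3·1+1=4
…
a_5=1:  p_5=1·403+84=487,  q_5=1·24+5=29
a_6=3:  p_6=3·487+403=1864,  q_6=3·29+24=111
a_7=1:  p_7=1·1864+487=2351,  q_7=1·111+29=140
→ (2351, 140).  Check: 2351²=5527201, 282·140²=5527200, difference 1.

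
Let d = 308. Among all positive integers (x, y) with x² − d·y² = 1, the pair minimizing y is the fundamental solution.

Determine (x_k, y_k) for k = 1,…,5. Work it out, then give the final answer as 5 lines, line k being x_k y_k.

351 20
246401 14040
172973151 9856060
121426905601 6918940080
85241514758751 4857086080100

d=308: √d = [17; 1,1,4,1,1,34] (ℓ=6, even), read p_5/q_5
a_0=17:  p_0=17·1+0=17,  q_0=17·0+1=1
…
a_3=4:  p_3=4·35+18=158,  q_3=4·2+1=9
a_4=1:  p_4=1·158+35=193,  q_4=1·9+2=11
a_5=1:  p_5=1·193+158=351,  q_5=1·11+9=20
fundamental: x₁=351, y₁=20  (since 123201 − 308·400 = 1)
(x_2, y_2) = (351·351 + 308·20·20, 351·20 + 20·351) = (246401, 14040)
(x_3, y_3) = (351·246401 + 308·20·14040, 351·14040 + 20·246401) = (172973151, 9856060)
(x_4, y_4) = (351·172973151 + 308·20·9856060, 351·9856060 + 20·172973151) = (121426905601, 6918940080)
(x_5, y_5) = (351·121426905601 + 308·20·6918940080, 351·6918940080 + 20·121426905601) = (85241514758751, 4857086080100)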